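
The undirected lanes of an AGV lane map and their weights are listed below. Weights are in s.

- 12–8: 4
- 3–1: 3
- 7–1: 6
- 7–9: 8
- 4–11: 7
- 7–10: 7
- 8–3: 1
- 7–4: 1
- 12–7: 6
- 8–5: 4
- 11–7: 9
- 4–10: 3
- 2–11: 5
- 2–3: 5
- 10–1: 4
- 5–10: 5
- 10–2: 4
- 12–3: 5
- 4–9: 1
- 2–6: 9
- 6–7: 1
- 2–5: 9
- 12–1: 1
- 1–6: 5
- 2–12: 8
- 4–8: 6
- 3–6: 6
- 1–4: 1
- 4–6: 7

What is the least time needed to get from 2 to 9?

8 s

Shortest distances from 2:
2: 0
10: 4  (via 2)
3: 5  (via 2)
11: 5  (via 2)
8: 6  (via 3)
4: 7  (via 10)
1: 8  (via 10)
7: 8  (via 4)
9: 8  (via 4)
Shortest route: 2–10–4–9 = 8 s.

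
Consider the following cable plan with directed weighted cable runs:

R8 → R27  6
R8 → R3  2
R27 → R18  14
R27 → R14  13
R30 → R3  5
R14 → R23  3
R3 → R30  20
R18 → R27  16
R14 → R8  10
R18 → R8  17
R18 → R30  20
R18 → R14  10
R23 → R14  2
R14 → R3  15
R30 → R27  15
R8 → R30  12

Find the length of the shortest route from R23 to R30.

24

Running Dijkstra from R23:
R23: 0
R14: 2  (via R23)
R8: 12  (via R14)
R3: 14  (via R8)
R27: 18  (via R8)
R30: 24  (via R8)
Shortest route: R23–R14–R8–R30 = 24.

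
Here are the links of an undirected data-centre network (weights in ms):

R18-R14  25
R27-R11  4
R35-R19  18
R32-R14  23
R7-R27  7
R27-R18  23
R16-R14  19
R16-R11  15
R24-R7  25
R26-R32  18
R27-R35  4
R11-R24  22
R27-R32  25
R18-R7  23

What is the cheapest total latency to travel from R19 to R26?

Compare a few routes:
R19 - R35 - R27 - R11 - R16 - R14 - R32 - R26: 18+4+4+15+19+23+18 = 101
R19 - R35 - R27 - R32 - R26: 18+4+25+18 = 65
R19 - R35 - R27 - R18 - R14 - R32 - R26: 18+4+23+25+23+18 = 111
The minimum is 65 ms via R19 - R35 - R27 - R32 - R26.

65 ms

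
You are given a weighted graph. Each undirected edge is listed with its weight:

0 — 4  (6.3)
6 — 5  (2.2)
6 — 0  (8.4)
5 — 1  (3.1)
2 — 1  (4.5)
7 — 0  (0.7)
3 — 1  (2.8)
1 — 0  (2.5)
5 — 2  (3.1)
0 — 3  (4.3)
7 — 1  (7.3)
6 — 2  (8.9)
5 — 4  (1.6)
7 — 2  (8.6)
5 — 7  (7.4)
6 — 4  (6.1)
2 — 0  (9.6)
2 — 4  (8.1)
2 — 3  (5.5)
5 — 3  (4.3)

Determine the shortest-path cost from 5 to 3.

Enumerating some paths:
5 - 3: 4.3 = 4.3
5 - 1 - 3: 3.1+2.8 = 5.9
The minimum is 4.3 via 5 - 3.

4.3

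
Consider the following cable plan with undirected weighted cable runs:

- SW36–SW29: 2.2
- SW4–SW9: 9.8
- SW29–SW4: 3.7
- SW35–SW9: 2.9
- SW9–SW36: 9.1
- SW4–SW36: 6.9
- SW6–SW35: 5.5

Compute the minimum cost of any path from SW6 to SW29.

19.7

Compare a few routes:
SW6 - SW35 - SW9 - SW36 - SW29: 5.5+2.9+9.1+2.2 = 19.7
SW6 - SW35 - SW9 - SW4 - SW29: 5.5+2.9+9.8+3.7 = 21.9
SW6 - SW35 - SW9 - SW36 - SW4 - SW29: 5.5+2.9+9.1+6.9+3.7 = 28.1
SW6 - SW35 - SW9 - SW4 - SW36 - SW29: 5.5+2.9+9.8+6.9+2.2 = 27.3
The minimum is 19.7 via SW6 - SW35 - SW9 - SW36 - SW29.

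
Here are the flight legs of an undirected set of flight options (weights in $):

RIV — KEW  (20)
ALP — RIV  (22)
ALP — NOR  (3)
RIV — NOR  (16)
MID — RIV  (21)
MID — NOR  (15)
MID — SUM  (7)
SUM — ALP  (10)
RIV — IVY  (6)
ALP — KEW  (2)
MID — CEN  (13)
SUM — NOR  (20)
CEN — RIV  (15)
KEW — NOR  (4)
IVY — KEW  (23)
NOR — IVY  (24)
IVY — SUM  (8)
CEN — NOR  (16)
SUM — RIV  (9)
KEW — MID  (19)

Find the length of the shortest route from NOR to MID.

$15

Compare a few routes:
NOR - ALP - SUM - MID: 3+10+7 = 20
NOR - MID: 15 = 15
NOR - KEW - ALP - SUM - MID: 4+2+10+7 = 23
NOR - KEW - MID: 4+19 = 23
The minimum is $15 via NOR - MID.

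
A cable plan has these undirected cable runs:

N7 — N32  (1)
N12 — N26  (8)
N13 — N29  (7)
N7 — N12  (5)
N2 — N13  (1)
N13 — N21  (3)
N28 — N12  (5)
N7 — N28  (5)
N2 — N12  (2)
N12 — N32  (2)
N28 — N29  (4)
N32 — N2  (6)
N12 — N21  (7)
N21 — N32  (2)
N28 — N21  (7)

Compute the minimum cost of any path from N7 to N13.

Running Dijkstra from N7:
N7: 0
N32: 1  (via N7)
N21: 3  (via N32)
N12: 3  (via N32)
N28: 5  (via N7)
N2: 5  (via N12)
N13: 6  (via N21)
Shortest route: N7 → N32 → N21 → N13 = 6.

6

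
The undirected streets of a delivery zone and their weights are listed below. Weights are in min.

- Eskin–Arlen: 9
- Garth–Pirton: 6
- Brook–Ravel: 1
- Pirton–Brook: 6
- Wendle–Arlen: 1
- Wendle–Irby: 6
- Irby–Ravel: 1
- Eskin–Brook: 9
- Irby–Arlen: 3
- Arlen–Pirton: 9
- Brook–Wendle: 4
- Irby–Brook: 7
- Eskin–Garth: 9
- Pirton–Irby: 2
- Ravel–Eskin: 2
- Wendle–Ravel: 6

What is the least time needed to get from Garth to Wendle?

12 min

Running Dijkstra from Garth:
Garth: 0
Pirton: 6  (via Garth)
Irby: 8  (via Pirton)
Eskin: 9  (via Garth)
Ravel: 9  (via Irby)
Brook: 10  (via Ravel)
Arlen: 11  (via Irby)
Wendle: 12  (via Arlen)
Shortest route: Garth–Pirton–Irby–Arlen–Wendle = 12 min.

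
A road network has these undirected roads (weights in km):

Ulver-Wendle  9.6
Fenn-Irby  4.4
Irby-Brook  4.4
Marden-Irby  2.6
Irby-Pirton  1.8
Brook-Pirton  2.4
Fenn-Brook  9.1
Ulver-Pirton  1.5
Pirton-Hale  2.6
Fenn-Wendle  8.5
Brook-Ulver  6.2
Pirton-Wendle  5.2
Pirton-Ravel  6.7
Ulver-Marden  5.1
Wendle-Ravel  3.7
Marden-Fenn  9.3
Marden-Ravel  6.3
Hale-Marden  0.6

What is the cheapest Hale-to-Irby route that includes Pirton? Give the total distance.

4.4 km

Best Hale to Pirton: Hale–Pirton costing 2.6
Shortest Pirton→Irby: Pirton–Irby = 1.8
Total via Pirton: 2.6 + 1.8 = 4.4 km.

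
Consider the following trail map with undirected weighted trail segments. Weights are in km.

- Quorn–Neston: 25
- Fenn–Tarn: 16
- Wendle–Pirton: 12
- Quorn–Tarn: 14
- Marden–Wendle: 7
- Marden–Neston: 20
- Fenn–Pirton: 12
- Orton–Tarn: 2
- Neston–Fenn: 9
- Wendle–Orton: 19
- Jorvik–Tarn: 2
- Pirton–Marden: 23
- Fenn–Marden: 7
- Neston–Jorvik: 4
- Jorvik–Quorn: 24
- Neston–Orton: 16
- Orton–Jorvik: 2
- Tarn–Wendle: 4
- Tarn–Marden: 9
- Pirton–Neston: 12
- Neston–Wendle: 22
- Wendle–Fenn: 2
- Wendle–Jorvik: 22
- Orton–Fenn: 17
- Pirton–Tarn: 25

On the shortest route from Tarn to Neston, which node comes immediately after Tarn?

Jorvik

Enumerating some paths:
Tarn - Wendle - Fenn - Neston: 4+2+9 = 15
Tarn - Jorvik - Neston: 2+4 = 6
Tarn - Orton - Jorvik - Neston: 2+2+4 = 8
Cheapest is Tarn - Jorvik - Neston at 6 km.
So from Tarn the first move is to Jorvik.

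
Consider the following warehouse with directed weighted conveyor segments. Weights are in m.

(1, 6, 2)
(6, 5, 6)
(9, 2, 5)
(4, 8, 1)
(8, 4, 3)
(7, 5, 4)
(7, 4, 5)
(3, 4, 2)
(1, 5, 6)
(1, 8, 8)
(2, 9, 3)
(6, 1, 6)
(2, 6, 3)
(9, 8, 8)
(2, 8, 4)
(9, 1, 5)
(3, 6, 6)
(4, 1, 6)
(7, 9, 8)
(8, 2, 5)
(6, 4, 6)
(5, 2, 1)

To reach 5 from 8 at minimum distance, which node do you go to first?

2

Enumerating some paths:
8 - 2 - 6 - 5: 5+3+6 = 14
8 - 4 - 1 - 6 - 5: 3+6+2+6 = 17
8 - 4 - 1 - 5: 3+6+6 = 15
Cheapest is 8 - 2 - 6 - 5 at 14 m.
So from 8 the first move is to 2.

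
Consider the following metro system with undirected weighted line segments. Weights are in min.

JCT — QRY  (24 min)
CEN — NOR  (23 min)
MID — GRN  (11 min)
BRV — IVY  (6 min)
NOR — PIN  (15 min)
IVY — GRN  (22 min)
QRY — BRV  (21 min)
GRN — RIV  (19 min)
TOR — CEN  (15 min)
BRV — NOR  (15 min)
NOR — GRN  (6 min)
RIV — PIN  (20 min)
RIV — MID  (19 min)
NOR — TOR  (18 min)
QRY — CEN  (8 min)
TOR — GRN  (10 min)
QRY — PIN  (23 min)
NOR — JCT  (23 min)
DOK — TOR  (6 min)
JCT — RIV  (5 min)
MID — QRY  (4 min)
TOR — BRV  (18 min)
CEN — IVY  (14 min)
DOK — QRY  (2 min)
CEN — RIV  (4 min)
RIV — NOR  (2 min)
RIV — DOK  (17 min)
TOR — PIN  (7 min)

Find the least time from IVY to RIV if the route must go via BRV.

Best IVY to BRV: IVY–BRV costing 6
Shortest BRV→RIV: BRV–NOR–RIV = 17
Total via BRV: 6 + 17 = 23 min.

23 min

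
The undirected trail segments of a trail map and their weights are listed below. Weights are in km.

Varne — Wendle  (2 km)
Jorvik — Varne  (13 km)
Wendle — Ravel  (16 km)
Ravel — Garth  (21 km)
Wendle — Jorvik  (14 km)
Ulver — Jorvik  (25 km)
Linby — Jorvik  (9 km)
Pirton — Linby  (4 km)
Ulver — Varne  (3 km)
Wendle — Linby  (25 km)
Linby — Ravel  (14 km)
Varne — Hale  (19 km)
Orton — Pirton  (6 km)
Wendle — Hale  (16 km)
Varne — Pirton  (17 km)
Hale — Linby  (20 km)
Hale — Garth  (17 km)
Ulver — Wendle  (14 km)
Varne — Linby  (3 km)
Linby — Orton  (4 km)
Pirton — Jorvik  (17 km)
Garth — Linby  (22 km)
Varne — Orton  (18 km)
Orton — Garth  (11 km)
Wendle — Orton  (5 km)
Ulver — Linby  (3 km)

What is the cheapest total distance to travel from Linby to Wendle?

Enumerating some paths:
Linby → Orton → Wendle: 4+5 = 9
Linby → Ulver → Varne → Wendle: 3+3+2 = 8
Linby → Varne → Wendle: 3+2 = 5
Cheapest is Linby → Varne → Wendle at 5 km.

5 km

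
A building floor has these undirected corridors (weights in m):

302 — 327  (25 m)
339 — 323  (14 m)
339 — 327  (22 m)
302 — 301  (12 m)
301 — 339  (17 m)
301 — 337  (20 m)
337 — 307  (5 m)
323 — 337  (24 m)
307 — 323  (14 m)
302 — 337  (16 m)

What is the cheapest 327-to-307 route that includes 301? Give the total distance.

62 m

Shortest 327→301: 327 → 302 → 301 = 37
Best 301 to 307: 301 → 337 → 307 costing 25
Total via 301: 37 + 25 = 62 m.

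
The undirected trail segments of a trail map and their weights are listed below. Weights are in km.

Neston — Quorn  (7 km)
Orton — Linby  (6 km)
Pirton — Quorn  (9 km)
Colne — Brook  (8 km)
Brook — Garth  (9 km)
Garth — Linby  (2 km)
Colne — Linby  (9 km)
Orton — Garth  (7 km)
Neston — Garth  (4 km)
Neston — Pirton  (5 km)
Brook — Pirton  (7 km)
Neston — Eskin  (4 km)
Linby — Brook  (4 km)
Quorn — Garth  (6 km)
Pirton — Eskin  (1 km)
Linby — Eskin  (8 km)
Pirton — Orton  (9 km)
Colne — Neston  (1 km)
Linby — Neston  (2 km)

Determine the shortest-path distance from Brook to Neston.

Shortest distances from Brook:
Brook: 0
Linby: 4  (via Brook)
Garth: 6  (via Linby)
Neston: 6  (via Linby)
Shortest route: Brook → Linby → Neston = 6 km.

6 km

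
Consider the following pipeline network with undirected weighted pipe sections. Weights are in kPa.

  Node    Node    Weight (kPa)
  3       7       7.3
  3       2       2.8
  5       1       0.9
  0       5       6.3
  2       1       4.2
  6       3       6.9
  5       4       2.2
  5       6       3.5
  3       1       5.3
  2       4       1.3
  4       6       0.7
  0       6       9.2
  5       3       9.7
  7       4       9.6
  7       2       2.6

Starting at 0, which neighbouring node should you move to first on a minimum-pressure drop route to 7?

Candidate routes:
0 - 5 - 1 - 2 - 7: 6.3+0.9+4.2+2.6 = 14
0 - 5 - 4 - 2 - 7: 6.3+2.2+1.3+2.6 = 12.4
0 - 6 - 4 - 2 - 7: 9.2+0.7+1.3+2.6 = 13.8
The minimum is 12.4 kPa via 0 - 5 - 4 - 2 - 7.
So from 0 the first move is to 5.

5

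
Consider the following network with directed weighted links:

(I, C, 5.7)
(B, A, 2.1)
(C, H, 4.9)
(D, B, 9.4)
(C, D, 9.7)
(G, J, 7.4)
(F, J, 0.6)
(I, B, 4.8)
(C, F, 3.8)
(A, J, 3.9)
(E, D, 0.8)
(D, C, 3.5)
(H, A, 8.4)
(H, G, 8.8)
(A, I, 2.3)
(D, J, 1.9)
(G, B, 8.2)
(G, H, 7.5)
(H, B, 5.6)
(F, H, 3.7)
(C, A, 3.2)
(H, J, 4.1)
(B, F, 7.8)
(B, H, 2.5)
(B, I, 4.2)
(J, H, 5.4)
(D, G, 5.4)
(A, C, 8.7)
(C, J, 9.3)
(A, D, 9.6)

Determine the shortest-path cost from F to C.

Enumerating some paths:
F → H → B → I → C: 3.7+5.6+4.2+5.7 = 19.2
F → H → B → A → I → C: 3.7+5.6+2.1+2.3+5.7 = 19.4
The minimum is 19.2 via F → H → B → I → C.

19.2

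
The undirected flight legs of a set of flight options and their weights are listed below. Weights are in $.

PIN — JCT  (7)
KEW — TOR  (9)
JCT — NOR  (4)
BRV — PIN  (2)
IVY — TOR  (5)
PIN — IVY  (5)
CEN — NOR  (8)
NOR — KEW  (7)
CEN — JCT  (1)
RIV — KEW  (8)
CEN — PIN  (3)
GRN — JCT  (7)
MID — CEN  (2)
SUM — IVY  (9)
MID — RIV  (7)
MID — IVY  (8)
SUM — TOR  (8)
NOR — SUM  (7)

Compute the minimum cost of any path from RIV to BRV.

Settle nodes by increasing distance from RIV:
RIV: 0
MID: 7  (via RIV)
KEW: 8  (via RIV)
CEN: 9  (via MID)
JCT: 10  (via CEN)
PIN: 12  (via CEN)
BRV: 14  (via PIN)
Shortest route: RIV–MID–CEN–PIN–BRV = $14.

$14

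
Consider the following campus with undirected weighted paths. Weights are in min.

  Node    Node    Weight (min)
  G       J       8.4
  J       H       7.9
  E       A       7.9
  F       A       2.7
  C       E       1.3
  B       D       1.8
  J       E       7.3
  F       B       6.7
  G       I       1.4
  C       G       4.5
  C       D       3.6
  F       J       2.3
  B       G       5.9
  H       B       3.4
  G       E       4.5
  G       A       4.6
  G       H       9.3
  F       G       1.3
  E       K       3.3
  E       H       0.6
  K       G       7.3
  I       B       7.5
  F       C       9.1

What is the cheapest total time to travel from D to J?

10.8 min

Shortest distances from D:
D: 0
B: 1.8  (via D)
C: 3.6  (via D)
E: 4.9  (via C)
H: 5.2  (via B)
G: 7.7  (via B)
K: 8.2  (via E)
F: 8.5  (via B)
I: 9.1  (via G)
J: 10.8  (via F)
Shortest route: D–B–F–J = 10.8 min.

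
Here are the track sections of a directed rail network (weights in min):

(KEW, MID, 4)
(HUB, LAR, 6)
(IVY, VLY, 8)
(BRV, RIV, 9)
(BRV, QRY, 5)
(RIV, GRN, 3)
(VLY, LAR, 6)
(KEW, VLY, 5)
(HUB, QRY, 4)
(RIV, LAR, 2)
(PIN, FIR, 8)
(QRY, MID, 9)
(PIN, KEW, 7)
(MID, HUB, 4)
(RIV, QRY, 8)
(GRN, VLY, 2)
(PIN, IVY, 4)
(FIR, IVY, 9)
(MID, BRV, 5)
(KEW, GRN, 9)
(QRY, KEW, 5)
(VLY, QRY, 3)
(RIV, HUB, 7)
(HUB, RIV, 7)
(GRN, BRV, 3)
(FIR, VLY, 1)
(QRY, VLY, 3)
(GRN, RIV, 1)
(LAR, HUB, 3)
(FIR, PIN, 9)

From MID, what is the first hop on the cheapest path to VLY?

HUB

Compare a few routes:
MID–BRV–QRY–VLY: 5+5+3 = 13
MID–HUB–RIV–GRN–VLY: 4+7+3+2 = 16
MID–HUB–QRY–VLY: 4+4+3 = 11
The minimum is 11 min via MID–HUB–QRY–VLY.
So from MID the first move is to HUB.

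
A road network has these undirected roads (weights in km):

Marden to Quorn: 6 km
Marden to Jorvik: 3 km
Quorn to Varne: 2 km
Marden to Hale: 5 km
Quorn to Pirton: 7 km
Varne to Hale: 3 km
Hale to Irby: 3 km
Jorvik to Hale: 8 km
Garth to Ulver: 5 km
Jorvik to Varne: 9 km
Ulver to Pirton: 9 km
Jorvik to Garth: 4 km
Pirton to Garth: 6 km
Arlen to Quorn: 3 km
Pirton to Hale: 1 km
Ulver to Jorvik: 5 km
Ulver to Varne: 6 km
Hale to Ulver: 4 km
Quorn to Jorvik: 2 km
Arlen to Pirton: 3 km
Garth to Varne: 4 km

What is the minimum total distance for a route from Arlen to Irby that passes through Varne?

11 km

Shortest Arlen→Varne: Arlen–Quorn–Varne = 5
Best Varne to Irby: Varne–Hale–Irby costing 6
Total via Varne: 5 + 6 = 11 km.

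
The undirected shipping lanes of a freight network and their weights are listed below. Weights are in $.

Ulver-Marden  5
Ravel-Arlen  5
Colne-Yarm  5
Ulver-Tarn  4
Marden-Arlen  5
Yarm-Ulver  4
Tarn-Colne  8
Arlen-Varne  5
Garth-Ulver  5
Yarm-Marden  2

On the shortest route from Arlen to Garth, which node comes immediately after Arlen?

Compare a few routes:
Arlen - Marden - Ulver - Garth: 5+5+5 = 15
Arlen - Marden - Yarm - Ulver - Garth: 5+2+4+5 = 16
The minimum is $15 via Arlen - Marden - Ulver - Garth.
So from Arlen the first move is to Marden.

Marden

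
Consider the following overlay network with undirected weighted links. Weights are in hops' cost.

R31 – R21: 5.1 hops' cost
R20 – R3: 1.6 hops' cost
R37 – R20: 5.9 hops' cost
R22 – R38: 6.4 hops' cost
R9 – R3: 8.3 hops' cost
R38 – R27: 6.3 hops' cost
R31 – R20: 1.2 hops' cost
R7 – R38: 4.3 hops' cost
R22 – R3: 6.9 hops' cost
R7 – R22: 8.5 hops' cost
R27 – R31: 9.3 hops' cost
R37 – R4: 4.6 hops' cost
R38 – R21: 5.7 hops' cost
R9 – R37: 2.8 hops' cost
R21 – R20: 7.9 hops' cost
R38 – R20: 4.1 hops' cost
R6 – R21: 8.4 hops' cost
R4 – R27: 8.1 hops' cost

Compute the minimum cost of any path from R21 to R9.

15 hops' cost

Settle nodes by increasing distance from R21:
R21: 0
R31: 5.1  (via R21)
R38: 5.7  (via R21)
R20: 6.3  (via R31)
R3: 7.9  (via R20)
R6: 8.4  (via R21)
R7: 10  (via R38)
R27: 12  (via R38)
R22: 12.1  (via R38)
R37: 12.2  (via R20)
R9: 15  (via R37)
Shortest route: R21 → R31 → R20 → R37 → R9 = 15 hops' cost.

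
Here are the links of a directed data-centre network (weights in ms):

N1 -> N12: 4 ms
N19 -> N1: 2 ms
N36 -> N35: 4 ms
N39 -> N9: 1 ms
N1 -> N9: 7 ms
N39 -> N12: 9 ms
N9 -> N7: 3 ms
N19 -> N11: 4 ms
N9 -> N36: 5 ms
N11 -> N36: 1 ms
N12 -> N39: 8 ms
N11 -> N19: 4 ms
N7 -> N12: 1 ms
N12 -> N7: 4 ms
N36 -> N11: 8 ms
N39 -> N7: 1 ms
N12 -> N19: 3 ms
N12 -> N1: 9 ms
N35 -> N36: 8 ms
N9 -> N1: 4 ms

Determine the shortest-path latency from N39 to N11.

Compare a few routes:
N39 - N7 - N12 - N19 - N11: 1+1+3+4 = 9
N39 - N9 - N7 - N12 - N19 - N11: 1+3+1+3+4 = 12
Cheapest is N39 - N7 - N12 - N19 - N11 at 9 ms.

9 ms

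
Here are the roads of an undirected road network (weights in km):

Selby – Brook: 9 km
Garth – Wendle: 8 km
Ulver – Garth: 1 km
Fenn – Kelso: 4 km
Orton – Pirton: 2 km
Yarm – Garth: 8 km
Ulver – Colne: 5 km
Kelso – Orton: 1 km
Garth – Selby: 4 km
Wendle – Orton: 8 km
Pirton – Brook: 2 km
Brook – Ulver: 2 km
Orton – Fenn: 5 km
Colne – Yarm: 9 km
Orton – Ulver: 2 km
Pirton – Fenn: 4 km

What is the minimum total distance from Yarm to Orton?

11 km

Enumerating some paths:
Yarm - Garth - Ulver - Orton: 8+1+2 = 11
Yarm - Garth - Ulver - Brook - Pirton - Orton: 8+1+2+2+2 = 15
Yarm - Colne - Ulver - Orton: 9+5+2 = 16
Yarm - Colne - Ulver - Brook - Pirton - Orton: 9+5+2+2+2 = 20
The minimum is 11 km via Yarm - Garth - Ulver - Orton.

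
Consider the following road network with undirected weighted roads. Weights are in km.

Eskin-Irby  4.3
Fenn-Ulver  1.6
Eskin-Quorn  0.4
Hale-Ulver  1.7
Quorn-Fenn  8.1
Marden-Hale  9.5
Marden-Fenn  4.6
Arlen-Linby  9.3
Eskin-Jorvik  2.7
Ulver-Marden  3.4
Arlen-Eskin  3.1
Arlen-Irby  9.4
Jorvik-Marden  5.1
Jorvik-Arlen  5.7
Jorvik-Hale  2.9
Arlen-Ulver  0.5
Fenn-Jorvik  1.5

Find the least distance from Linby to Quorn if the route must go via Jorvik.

Best Linby to Jorvik: Linby → Arlen → Ulver → Fenn → Jorvik costing 12.9
Best Jorvik to Quorn: Jorvik → Eskin → Quorn costing 3.1
Total via Jorvik: 12.9 + 3.1 = 16 km.

16 km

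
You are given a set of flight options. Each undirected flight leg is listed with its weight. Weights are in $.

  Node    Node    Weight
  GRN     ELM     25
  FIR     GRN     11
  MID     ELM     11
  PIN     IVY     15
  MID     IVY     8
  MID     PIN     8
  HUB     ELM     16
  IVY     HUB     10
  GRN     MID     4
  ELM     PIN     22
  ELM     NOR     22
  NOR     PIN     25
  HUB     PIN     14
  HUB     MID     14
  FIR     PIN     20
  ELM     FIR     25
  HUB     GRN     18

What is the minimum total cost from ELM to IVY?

$19

Settle nodes by increasing distance from ELM:
ELM: 0
MID: 11  (via ELM)
GRN: 15  (via MID)
HUB: 16  (via ELM)
IVY: 19  (via MID)
Shortest route: ELM → MID → IVY = $19.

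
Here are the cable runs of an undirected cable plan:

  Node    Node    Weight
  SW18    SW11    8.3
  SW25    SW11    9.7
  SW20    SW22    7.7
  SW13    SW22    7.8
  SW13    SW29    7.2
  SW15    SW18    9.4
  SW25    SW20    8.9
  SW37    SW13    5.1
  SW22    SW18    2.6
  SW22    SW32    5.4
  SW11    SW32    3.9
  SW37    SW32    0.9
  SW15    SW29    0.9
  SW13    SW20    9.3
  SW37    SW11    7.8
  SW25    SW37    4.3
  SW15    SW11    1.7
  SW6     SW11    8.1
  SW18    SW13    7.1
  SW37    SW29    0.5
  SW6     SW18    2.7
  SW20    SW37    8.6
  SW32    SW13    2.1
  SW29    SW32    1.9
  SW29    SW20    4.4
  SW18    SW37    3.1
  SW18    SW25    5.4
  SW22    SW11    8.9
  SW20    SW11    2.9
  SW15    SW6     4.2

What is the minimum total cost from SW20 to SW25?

Settle nodes by increasing distance from SW20:
SW20: 0
SW11: 2.9  (via SW20)
SW29: 4.4  (via SW20)
SW15: 4.6  (via SW11)
SW37: 4.9  (via SW29)
SW32: 5.8  (via SW37)
SW22: 7.7  (via SW20)
SW13: 7.9  (via SW32)
SW18: 8  (via SW37)
SW6: 8.8  (via SW15)
SW25: 8.9  (via SW20)
Shortest route: SW20–SW25 = 8.9.

8.9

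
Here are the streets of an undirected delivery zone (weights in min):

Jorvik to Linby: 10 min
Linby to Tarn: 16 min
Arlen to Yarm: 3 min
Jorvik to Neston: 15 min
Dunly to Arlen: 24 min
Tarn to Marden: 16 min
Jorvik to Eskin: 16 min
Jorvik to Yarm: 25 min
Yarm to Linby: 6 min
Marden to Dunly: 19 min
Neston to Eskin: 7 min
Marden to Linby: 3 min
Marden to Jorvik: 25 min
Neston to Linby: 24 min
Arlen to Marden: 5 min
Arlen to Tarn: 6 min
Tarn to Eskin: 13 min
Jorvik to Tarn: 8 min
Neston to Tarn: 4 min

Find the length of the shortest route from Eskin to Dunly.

41 min

Enumerating some paths:
Eskin → Neston → Tarn → Arlen → Dunly: 7+4+6+24 = 41
Eskin → Tarn → Arlen → Dunly: 13+6+24 = 43
Eskin → Tarn → Arlen → Marden → Dunly: 13+6+5+19 = 43
Cheapest is Eskin → Neston → Tarn → Arlen → Dunly at 41 min.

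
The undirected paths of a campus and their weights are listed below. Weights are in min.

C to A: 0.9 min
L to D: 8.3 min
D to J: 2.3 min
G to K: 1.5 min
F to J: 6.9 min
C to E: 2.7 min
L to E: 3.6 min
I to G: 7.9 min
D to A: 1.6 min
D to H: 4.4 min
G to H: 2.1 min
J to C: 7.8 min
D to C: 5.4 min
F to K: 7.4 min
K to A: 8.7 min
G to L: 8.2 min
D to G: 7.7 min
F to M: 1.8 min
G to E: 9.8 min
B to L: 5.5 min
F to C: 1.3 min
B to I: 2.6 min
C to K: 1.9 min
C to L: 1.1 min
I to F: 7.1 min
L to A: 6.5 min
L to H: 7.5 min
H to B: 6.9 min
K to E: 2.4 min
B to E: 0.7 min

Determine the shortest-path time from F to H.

Compare a few routes:
F–C–E–K–G–H: 1.3+2.7+2.4+1.5+2.1 = 10
F–C–A–D–H: 1.3+0.9+1.6+4.4 = 8.2
F–C–K–G–H: 1.3+1.9+1.5+2.1 = 6.8
F–C–L–H: 1.3+1.1+7.5 = 9.9
Cheapest is F–C–K–G–H at 6.8 min.

6.8 min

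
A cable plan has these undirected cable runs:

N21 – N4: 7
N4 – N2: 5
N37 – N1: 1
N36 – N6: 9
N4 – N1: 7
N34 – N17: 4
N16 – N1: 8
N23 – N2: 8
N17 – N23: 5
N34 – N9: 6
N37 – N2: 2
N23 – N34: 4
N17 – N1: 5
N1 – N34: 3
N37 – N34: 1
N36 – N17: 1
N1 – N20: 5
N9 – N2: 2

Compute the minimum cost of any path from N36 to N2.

8

Running Dijkstra from N36:
N36: 0
N17: 1  (via N36)
N34: 5  (via N17)
N1: 6  (via N17)
N23: 6  (via N17)
N37: 6  (via N34)
N2: 8  (via N37)
Shortest route: N36–N17–N34–N37–N2 = 8.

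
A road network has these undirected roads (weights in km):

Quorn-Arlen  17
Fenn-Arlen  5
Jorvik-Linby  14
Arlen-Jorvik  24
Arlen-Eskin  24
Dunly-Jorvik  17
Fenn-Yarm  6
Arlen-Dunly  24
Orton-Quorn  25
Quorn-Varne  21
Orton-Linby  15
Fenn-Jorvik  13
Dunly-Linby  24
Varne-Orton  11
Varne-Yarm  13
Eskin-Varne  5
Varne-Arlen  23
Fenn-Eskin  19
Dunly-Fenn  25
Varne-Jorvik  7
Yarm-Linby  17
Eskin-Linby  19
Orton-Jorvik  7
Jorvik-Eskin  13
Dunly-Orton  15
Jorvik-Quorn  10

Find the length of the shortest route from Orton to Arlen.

25 km

Candidate routes:
Orton → Jorvik → Arlen: 7+24 = 31
Orton → Jorvik → Fenn → Arlen: 7+13+5 = 25
The minimum is 25 km via Orton → Jorvik → Fenn → Arlen.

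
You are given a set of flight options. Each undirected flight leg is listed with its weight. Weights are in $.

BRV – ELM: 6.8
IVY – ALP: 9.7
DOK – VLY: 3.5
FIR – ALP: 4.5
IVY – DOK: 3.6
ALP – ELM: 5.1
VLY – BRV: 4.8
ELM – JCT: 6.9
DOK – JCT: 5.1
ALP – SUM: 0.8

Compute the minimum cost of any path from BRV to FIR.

$16.4

Compare a few routes:
BRV–VLY–DOK–JCT–ELM–ALP–FIR: 4.8+3.5+5.1+6.9+5.1+4.5 = 29.9
BRV–VLY–DOK–IVY–ALP–FIR: 4.8+3.5+3.6+9.7+4.5 = 26.1
BRV–ELM–ALP–FIR: 6.8+5.1+4.5 = 16.4
Cheapest is BRV–ELM–ALP–FIR at $16.4.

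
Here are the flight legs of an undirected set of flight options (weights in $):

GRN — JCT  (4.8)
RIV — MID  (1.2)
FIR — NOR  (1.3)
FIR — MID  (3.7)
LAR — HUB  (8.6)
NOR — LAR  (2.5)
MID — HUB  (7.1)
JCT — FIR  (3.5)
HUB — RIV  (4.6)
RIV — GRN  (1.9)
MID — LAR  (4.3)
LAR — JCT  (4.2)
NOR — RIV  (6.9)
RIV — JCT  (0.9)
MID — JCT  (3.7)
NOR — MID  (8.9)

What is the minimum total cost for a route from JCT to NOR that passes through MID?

$7.1

Best JCT to MID: JCT → RIV → MID costing 2.1
Best MID to NOR: MID → FIR → NOR costing 5
Total via MID: 2.1 + 5 = $7.1.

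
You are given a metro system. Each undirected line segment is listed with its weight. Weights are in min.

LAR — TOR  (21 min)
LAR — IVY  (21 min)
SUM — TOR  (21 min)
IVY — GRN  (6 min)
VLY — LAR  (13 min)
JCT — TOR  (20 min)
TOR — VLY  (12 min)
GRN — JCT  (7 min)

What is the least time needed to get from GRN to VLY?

Running Dijkstra from GRN:
GRN: 0
IVY: 6  (via GRN)
JCT: 7  (via GRN)
TOR: 27  (via JCT)
LAR: 27  (via IVY)
VLY: 39  (via TOR)
Shortest route: GRN → JCT → TOR → VLY = 39 min.

39 min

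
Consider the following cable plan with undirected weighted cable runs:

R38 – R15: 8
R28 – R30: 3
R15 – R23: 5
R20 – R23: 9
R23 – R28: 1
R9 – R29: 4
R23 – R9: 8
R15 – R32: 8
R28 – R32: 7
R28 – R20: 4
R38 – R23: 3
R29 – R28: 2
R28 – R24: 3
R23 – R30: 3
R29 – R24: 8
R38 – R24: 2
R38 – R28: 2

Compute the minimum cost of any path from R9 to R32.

13

Enumerating some paths:
R9 - R29 - R28 - R23 - R15 - R32: 4+2+1+5+8 = 20
R9 - R23 - R28 - R32: 8+1+7 = 16
R9 - R29 - R28 - R32: 4+2+7 = 13
Cheapest is R9 - R29 - R28 - R32 at 13.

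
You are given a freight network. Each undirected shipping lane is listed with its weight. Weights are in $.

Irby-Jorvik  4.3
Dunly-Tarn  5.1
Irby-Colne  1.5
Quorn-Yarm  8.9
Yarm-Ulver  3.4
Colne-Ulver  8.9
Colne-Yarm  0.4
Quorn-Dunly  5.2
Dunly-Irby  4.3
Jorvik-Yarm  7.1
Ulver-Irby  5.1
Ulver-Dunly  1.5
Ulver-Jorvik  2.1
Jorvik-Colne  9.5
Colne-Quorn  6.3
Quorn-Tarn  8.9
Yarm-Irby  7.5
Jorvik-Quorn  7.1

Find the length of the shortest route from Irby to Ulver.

Settle nodes by increasing distance from Irby:
Irby: 0
Colne: 1.5  (via Irby)
Yarm: 1.9  (via Colne)
Jorvik: 4.3  (via Irby)
Dunly: 4.3  (via Irby)
Ulver: 5.1  (via Irby)
Shortest route: Irby–Ulver = $5.1.

$5.1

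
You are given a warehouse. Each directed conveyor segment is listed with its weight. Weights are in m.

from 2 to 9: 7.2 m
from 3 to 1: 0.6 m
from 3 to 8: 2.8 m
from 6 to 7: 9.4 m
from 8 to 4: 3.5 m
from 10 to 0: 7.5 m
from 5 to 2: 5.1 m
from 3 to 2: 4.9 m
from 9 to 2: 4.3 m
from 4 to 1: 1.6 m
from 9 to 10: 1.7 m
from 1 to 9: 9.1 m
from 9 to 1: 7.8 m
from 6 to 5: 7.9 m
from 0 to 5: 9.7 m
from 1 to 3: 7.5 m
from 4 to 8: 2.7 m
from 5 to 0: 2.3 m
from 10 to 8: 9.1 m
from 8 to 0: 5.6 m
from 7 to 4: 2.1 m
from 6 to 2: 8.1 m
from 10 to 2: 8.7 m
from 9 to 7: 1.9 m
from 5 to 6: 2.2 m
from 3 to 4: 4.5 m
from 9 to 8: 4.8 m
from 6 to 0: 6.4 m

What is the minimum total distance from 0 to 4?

Enumerating some paths:
0 - 5 - 6 - 7 - 4: 9.7+2.2+9.4+2.1 = 23.4
0 - 5 - 2 - 9 - 7 - 4: 9.7+5.1+7.2+1.9+2.1 = 26
The minimum is 23.4 m via 0 - 5 - 6 - 7 - 4.

23.4 m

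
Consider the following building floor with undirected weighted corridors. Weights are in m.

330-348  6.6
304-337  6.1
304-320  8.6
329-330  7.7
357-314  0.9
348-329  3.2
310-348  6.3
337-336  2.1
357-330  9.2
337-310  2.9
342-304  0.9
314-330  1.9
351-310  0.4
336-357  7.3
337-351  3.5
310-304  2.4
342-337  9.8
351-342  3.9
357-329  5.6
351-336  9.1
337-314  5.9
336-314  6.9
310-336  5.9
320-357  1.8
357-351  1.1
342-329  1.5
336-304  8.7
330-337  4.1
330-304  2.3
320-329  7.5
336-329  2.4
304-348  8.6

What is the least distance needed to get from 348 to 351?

Candidate routes:
348–329–342–304–310–351: 3.2+1.5+0.9+2.4+0.4 = 8.4
348–310–351: 6.3+0.4 = 6.7
348–329–342–351: 3.2+1.5+3.9 = 8.6
348–329–357–351: 3.2+5.6+1.1 = 9.9
The minimum is 6.7 m via 348–310–351.

6.7 m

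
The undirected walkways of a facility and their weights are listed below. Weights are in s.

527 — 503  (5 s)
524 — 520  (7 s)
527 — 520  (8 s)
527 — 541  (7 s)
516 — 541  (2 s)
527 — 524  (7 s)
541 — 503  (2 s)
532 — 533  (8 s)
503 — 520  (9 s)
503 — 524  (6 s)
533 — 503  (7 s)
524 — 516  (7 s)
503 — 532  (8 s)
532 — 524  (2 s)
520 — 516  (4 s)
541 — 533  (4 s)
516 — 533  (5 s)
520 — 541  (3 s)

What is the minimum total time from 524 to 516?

7 s

Candidate routes:
524–520–516: 7+4 = 11
524–516: 7 = 7
524–503–541–516: 6+2+2 = 10
The minimum is 7 s via 524–516.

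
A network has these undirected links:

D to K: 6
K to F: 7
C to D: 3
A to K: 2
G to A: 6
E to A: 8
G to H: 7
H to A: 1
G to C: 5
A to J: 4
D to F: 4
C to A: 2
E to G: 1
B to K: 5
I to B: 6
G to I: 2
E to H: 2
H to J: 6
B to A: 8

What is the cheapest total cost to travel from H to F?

Candidate routes:
H - E - G - A - C - D - F: 2+1+6+2+3+4 = 18
H - E - G - C - D - F: 2+1+5+3+4 = 15
H - A - K - D - F: 1+2+6+4 = 13
H - A - K - F: 1+2+7 = 10
Cheapest is H - A - K - F at 10.

10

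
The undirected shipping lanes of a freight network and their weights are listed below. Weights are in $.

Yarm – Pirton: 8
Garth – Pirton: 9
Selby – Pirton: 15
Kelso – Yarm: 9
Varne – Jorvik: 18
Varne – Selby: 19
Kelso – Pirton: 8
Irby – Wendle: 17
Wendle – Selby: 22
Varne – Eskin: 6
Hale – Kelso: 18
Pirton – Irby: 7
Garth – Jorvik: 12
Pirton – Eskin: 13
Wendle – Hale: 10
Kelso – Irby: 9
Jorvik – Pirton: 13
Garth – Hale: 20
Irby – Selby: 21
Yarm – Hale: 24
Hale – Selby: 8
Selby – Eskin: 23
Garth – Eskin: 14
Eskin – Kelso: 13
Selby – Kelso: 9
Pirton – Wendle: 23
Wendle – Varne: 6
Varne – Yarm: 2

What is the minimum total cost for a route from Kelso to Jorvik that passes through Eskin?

$37

Best Kelso to Eskin: Kelso–Eskin costing 13
Best Eskin to Jorvik: Eskin–Varne–Jorvik costing 24
Total via Eskin: 13 + 24 = $37.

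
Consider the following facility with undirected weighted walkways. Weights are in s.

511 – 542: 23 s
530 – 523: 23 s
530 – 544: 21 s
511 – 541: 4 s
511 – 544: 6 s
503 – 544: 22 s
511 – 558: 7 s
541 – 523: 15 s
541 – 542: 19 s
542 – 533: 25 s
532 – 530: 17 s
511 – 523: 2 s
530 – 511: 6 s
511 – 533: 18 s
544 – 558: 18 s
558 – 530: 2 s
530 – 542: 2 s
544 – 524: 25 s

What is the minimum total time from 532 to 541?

Enumerating some paths:
532 - 530 - 511 - 541: 17+6+4 = 27
532 - 530 - 542 - 541: 17+2+19 = 38
532 - 530 - 558 - 511 - 541: 17+2+7+4 = 30
Cheapest is 532 - 530 - 511 - 541 at 27 s.

27 s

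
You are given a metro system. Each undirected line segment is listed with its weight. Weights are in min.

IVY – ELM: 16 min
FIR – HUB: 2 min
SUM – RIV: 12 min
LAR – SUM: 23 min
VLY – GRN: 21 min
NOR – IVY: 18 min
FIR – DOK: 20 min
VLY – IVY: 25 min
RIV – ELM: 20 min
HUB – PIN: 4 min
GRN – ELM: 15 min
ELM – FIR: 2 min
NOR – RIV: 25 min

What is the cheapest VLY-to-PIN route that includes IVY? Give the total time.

49 min

Shortest VLY→IVY: VLY–IVY = 25
Best IVY to PIN: IVY–ELM–FIR–HUB–PIN costing 24
Total via IVY: 25 + 24 = 49 min.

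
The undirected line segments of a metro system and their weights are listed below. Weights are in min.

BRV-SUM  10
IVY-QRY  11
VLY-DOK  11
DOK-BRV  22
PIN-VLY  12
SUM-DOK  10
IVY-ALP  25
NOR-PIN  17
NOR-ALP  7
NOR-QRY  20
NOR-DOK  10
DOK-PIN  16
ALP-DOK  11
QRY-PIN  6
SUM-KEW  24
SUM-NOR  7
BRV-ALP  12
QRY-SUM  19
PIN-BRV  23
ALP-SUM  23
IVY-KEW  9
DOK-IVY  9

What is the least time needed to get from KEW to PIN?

Shortest distances from KEW:
KEW: 0
IVY: 9  (via KEW)
DOK: 18  (via IVY)
QRY: 20  (via IVY)
SUM: 24  (via KEW)
PIN: 26  (via QRY)
Shortest route: KEW–IVY–QRY–PIN = 26 min.

26 min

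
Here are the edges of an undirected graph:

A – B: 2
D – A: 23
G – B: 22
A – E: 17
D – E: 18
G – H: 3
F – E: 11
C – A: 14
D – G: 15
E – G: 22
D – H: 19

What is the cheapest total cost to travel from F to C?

42

Compare a few routes:
F–E–D–A–C: 11+18+23+14 = 66
F–E–A–C: 11+17+14 = 42
F–E–G–B–A–C: 11+22+22+2+14 = 71
Cheapest is F–E–A–C at 42.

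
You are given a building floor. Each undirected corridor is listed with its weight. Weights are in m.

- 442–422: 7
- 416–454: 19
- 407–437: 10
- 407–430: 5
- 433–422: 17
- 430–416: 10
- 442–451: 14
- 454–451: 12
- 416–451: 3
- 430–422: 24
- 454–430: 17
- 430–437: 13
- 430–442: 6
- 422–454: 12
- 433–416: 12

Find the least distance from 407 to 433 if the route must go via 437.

45 m

Best 407 to 437: 407 → 437 costing 10
Best 437 to 433: 437 → 430 → 416 → 433 costing 35
Total via 437: 10 + 35 = 45 m.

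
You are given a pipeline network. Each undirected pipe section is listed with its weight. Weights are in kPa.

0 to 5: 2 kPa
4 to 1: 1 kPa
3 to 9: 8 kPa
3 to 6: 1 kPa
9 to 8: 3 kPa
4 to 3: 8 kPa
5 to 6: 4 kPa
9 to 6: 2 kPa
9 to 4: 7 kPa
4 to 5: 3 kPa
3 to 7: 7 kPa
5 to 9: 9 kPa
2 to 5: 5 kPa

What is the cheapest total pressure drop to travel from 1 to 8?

Candidate routes:
1 → 4 → 5 → 6 → 9 → 8: 1+3+4+2+3 = 13
1 → 4 → 9 → 8: 1+7+3 = 11
1 → 4 → 3 → 6 → 9 → 8: 1+8+1+2+3 = 15
Cheapest is 1 → 4 → 9 → 8 at 11 kPa.

11 kPa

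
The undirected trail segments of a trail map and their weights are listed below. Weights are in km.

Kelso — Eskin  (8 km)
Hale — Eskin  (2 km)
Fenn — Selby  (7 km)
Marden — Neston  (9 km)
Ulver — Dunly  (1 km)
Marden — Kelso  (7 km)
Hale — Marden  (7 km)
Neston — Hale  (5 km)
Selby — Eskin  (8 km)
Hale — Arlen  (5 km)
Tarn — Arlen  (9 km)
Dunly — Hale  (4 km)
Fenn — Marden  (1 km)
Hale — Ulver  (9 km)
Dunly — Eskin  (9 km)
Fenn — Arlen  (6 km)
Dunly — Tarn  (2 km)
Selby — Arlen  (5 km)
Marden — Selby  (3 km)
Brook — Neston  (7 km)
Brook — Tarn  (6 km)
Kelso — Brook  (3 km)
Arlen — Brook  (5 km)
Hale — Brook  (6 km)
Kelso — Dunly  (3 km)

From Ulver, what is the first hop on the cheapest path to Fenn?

Dunly

Candidate routes:
Ulver - Dunly - Hale - Marden - Fenn: 1+4+7+1 = 13
Ulver - Dunly - Kelso - Marden - Fenn: 1+3+7+1 = 12
Cheapest is Ulver - Dunly - Kelso - Marden - Fenn at 12 km.
So from Ulver the first move is to Dunly.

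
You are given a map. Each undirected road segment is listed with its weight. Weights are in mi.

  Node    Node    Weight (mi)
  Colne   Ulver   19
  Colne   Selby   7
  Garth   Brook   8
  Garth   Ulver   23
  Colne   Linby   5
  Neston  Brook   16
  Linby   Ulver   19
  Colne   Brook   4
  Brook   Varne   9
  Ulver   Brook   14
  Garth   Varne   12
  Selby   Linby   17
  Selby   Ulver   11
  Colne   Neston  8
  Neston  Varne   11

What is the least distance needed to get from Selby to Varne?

20 mi

Enumerating some paths:
Selby–Colne–Brook–Varne: 7+4+9 = 20
Selby–Colne–Neston–Varne: 7+8+11 = 26
Selby–Colne–Brook–Garth–Varne: 7+4+8+12 = 31
Selby–Ulver–Brook–Varne: 11+14+9 = 34
The minimum is 20 mi via Selby–Colne–Brook–Varne.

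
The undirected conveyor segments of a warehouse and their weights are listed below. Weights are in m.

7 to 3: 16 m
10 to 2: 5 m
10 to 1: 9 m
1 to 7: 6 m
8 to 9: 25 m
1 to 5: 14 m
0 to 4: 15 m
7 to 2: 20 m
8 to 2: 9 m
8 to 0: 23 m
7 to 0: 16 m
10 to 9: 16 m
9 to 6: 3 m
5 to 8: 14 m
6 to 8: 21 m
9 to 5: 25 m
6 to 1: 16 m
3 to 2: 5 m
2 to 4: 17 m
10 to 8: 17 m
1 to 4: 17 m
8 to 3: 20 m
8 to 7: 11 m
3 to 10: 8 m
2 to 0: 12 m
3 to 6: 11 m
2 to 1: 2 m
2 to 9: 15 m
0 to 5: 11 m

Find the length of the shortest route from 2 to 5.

Candidate routes:
2 → 1 → 5: 2+14 = 16
2 → 8 → 5: 9+14 = 23
The minimum is 16 m via 2 → 1 → 5.

16 m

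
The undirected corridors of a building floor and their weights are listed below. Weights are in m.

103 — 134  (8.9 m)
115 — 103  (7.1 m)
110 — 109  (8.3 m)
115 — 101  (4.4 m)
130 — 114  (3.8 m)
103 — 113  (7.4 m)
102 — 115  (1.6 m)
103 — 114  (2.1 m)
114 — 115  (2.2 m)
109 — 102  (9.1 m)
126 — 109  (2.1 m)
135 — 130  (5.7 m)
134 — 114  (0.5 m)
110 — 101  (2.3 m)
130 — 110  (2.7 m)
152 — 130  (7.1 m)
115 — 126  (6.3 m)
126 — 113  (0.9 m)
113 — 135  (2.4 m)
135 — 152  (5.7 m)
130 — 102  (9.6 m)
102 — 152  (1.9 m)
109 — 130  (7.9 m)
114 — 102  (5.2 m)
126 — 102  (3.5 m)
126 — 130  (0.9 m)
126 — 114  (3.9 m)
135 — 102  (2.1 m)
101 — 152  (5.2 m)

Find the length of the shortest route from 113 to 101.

6.8 m

Compare a few routes:
113–126–102–115–101: 0.9+3.5+1.6+4.4 = 10.4
113–135–102–115–101: 2.4+2.1+1.6+4.4 = 10.5
113–126–130–110–101: 0.9+0.9+2.7+2.3 = 6.8
The minimum is 6.8 m via 113–126–130–110–101.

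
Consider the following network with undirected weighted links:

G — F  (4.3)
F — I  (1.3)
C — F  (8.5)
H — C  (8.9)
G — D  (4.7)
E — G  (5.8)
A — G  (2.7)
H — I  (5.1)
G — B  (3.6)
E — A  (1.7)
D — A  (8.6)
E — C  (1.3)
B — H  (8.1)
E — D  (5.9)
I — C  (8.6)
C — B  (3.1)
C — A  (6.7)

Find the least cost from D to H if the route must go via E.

Best D to E: D → E costing 5.9
Best E to H: E → C → H costing 10.2
Total via E: 5.9 + 10.2 = 16.1.

16.1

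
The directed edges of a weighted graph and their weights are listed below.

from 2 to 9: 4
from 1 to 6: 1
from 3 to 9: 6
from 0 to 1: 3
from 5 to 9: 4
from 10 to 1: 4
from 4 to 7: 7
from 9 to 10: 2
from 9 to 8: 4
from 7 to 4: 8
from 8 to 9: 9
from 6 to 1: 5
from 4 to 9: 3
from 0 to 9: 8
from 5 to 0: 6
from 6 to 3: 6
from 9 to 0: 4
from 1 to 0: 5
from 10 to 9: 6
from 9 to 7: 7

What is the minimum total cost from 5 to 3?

16

Enumerating some paths:
5–0–1–6–3: 6+3+1+6 = 16
5–9–10–1–6–3: 4+2+4+1+6 = 17
Cheapest is 5–0–1–6–3 at 16.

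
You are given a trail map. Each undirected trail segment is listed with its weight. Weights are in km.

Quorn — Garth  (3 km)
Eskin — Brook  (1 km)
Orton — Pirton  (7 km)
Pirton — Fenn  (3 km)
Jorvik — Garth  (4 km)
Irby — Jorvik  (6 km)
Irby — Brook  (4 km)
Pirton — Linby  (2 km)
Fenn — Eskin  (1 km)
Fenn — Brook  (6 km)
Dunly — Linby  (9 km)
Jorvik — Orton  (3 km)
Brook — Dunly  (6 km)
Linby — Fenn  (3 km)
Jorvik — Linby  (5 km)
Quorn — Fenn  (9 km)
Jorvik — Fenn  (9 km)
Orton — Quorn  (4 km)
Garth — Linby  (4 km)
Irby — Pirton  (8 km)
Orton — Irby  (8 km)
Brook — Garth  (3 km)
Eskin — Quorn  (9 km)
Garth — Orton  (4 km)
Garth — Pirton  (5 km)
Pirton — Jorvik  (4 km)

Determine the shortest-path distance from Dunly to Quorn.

12 km

Enumerating some paths:
Dunly–Linby–Garth–Quorn: 9+4+3 = 16
Dunly–Brook–Eskin–Quorn: 6+1+9 = 16
Dunly–Brook–Garth–Quorn: 6+3+3 = 12
Cheapest is Dunly–Brook–Garth–Quorn at 12 km.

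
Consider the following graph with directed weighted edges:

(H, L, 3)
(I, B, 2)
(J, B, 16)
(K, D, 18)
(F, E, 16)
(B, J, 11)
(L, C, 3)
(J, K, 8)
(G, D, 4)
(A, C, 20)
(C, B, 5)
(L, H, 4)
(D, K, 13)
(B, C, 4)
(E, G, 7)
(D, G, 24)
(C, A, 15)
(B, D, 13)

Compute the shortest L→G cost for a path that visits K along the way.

69

Best L to K: L–C–B–J–K costing 27
Shortest K→G: K–D–G = 42
Total via K: 27 + 42 = 69.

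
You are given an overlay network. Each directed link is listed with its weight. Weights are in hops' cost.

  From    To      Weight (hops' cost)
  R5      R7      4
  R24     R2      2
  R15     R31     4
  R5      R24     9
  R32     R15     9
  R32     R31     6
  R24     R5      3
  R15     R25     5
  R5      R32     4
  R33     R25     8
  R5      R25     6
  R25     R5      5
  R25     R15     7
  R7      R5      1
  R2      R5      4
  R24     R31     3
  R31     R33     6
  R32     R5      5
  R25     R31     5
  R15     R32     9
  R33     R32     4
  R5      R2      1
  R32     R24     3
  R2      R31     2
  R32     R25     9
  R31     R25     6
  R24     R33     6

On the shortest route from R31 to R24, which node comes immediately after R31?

R33

Compare a few routes:
R31 → R33 → R32 → R24: 6+4+3 = 13
R31 → R25 → R5 → R32 → R24: 6+5+4+3 = 18
R31 → R25 → R5 → R24: 6+5+9 = 20
Cheapest is R31 → R33 → R32 → R24 at 13 hops' cost.
So from R31 the first move is to R33.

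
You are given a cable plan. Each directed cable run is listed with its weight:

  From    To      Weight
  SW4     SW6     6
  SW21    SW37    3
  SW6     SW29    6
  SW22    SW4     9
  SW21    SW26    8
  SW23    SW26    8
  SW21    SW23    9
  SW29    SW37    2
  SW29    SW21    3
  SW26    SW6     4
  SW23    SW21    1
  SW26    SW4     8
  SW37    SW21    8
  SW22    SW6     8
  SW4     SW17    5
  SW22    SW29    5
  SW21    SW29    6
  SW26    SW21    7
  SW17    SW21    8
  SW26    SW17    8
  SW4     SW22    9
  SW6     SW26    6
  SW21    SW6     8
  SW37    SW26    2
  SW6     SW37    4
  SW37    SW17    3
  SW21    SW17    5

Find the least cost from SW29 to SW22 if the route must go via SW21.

25

Best SW29 to SW21: SW29 → SW21 costing 3
Best SW21 to SW22: SW21 → SW37 → SW26 → SW4 → SW22 costing 22
Total via SW21: 3 + 22 = 25.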